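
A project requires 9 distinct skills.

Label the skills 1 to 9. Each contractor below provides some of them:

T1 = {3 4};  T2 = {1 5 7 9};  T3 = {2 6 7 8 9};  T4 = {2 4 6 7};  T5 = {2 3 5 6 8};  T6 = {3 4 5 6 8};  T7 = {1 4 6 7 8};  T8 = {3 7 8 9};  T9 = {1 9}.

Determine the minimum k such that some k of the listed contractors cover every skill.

3

Take {T1, T2, T3}. Their union is {1, 2, 3, 4, 5, 6, 7, 8, 9}, which is all 9 skills.
No 2 of the 9 contractors cover everything (all 36 combinations miss at least one skill), so 3 is optimal.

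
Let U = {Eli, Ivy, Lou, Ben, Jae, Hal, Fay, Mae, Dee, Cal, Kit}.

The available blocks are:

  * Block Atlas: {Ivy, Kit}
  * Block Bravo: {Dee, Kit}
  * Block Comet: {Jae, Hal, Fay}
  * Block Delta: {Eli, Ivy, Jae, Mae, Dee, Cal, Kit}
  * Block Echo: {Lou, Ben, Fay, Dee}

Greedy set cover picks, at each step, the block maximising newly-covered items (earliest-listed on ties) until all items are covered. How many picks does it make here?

Greedy: pick Delta (covers 7 new) → pick Echo (covers 3 new) → pick Comet (covers 1 new). Total picks: 3.

3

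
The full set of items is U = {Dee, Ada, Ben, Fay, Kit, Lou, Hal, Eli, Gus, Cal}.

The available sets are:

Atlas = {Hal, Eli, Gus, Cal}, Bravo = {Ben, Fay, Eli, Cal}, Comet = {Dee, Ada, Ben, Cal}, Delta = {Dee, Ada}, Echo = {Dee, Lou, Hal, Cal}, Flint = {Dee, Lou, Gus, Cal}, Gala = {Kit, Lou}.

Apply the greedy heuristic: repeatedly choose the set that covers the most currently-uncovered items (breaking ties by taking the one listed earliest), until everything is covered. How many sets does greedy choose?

4

Greedy: pick Atlas (covers 4 new) → pick Comet (covers 3 new) → pick Gala (covers 2 new) → pick Bravo (covers 1 new). Total picks: 4.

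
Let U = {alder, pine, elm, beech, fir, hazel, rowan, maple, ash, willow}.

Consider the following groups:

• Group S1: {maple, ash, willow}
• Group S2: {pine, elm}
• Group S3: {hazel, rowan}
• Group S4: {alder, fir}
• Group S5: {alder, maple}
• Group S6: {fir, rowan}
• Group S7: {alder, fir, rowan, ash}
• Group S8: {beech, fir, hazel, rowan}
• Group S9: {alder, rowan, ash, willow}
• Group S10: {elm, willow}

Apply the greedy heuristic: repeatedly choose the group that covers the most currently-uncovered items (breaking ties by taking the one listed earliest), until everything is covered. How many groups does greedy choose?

4

Greedy: pick S7 (covers 4 new) → pick S1 (covers 2 new) → pick S2 (covers 2 new) → pick S8 (covers 2 new). Total picks: 4.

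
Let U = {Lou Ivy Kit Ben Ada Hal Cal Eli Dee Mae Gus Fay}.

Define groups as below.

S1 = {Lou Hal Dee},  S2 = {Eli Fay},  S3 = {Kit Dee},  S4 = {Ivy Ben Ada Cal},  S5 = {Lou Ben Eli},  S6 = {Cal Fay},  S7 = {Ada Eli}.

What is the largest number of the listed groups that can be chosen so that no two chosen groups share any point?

S3, S5, S6 are pairwise disjoint (S3={Kit,Dee}; S5={Lou,Ben,Eli}; S6={Cal,Fay}).
Every remaining group overlaps one of these, and no 4 of the listed groups are pairwise disjoint, so 3 is the maximum.

3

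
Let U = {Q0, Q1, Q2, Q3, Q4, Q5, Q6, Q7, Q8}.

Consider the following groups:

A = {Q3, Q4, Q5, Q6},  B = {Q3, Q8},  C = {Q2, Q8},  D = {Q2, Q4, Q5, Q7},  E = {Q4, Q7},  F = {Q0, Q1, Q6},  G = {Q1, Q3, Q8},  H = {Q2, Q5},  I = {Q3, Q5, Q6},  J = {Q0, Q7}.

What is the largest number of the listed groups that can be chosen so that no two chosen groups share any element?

4

B, E, F, H are pairwise disjoint (B={Q3,Q8}; E={Q4,Q7}; F={Q0,Q1,Q6}; H={Q2,Q5}).
Every remaining group overlaps one of these, and no 5 of the listed groups are pairwise disjoint, so 4 is the maximum.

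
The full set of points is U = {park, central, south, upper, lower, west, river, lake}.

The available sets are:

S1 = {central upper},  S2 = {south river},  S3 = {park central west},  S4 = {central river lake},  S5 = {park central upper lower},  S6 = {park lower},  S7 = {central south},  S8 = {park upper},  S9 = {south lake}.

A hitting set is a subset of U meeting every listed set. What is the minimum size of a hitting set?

3

H = {park, central, south} meets every set (each contains at least one member of H), and |H| = 3.
The sets S1, S6, S9 are pairwise disjoint, so any hitting set needs a separate point for each — at least 3. Hence 3 is optimal.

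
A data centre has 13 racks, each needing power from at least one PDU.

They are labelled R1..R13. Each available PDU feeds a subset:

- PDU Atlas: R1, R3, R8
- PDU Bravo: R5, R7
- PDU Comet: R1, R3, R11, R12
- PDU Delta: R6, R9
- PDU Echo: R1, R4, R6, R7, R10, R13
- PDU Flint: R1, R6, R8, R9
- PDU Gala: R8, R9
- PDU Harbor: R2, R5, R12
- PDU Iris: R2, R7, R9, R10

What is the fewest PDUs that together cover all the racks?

Comet and Echo and Flint and Harbor together: Comet ∪ Echo ∪ Flint ∪ Harbor = {R1, R2, R3, R4, R5, R6, R7, R8, R9, R10, R11, R12, R13} — every rack is covered.
Only Echo contains R4, so Echo is forced; the remaining 7 racks need at least 3 more PDUs (each remaining PDU adds at most 3) — so at least 4 PDUs are needed, and 4 is optimal.

4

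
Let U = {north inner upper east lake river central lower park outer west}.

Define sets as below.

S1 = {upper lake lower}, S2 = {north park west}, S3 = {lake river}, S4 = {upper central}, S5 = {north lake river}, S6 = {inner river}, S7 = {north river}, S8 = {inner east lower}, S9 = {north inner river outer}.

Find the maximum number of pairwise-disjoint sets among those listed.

4

S2, S3, S4, S8 are pairwise disjoint (S2={north,park,west}; S3={lake,river}; S4={upper,central}; S8={inner,east,lower}).
Every remaining set overlaps one of these, and no 5 of the listed sets are pairwise disjoint, so 4 is the maximum.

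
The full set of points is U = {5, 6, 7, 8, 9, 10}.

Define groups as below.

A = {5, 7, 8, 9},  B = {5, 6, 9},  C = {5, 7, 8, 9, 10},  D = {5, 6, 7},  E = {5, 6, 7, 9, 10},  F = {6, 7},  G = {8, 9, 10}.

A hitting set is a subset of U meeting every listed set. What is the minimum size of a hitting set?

Take H = {6, 8}. Each listed group contains at least one of these, so H is a hitting set of size 2.
The groups F, G are pairwise disjoint, so any hitting set needs a separate point for each — at least 2. Hence 2 is optimal.

2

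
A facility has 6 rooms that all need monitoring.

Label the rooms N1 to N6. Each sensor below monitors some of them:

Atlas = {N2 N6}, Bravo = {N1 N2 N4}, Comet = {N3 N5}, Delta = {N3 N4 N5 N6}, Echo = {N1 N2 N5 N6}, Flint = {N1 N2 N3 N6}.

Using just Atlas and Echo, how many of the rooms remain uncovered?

Union of Atlas, Echo = {N1, N2, N5, N6}.
Not covered: N3, N4 — 2 rooms.

2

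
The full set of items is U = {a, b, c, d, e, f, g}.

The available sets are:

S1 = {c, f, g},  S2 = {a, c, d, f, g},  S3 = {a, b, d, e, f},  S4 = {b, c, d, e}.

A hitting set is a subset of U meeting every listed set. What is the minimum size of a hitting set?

Take H = {d, g}. Each listed set contains at least one of these, so H is a hitting set of size 2.
No single item lies in every set, so at least 2 are needed and 2 is optimal.

2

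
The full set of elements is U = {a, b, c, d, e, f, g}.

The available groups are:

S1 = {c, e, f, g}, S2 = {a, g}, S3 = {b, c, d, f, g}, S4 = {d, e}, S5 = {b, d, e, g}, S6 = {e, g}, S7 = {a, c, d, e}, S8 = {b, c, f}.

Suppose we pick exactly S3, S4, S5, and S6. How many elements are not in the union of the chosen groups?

Union of S3, S4, S5, S6 = {b, c, d, e, f, g}.
Not covered: a — 1 element.

1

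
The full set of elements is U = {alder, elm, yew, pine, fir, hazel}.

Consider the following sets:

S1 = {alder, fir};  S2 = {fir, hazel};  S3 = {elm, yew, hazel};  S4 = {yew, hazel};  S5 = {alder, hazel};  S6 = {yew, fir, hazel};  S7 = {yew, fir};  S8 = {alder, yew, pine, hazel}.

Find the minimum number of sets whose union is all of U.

3

S2 and S3 and S8 together: S2 ∪ S3 ∪ S8 = {alder, elm, yew, pine, fir, hazel} — every element is covered.
Only S3 contains elm, so S3 is forced; the remaining 3 elements need at least 2 more sets (each remaining set adds at most 2) — so at least 3 sets are needed, and 3 is optimal.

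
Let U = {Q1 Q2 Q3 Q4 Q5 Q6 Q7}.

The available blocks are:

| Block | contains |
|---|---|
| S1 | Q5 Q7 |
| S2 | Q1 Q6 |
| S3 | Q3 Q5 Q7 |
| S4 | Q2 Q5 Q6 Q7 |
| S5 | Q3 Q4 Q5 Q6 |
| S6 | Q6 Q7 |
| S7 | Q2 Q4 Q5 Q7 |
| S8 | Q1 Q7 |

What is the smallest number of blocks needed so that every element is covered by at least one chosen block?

S2 and S4 and S5 together: S2 ∪ S4 ∪ S5 = {Q1, Q2, Q3, Q4, Q5, Q6, Q7} — every element is covered.
No 2 of the 8 blocks cover everything (all 28 combinations miss at least one element), so 3 is optimal.

3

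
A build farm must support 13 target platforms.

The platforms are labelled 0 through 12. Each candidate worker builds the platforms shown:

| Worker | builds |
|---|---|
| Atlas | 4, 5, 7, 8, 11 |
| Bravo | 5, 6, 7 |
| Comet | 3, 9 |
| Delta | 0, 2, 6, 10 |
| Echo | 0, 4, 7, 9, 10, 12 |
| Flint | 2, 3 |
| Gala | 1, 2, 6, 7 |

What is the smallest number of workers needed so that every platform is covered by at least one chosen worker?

Atlas and Echo and Flint and Gala together: Atlas ∪ Echo ∪ Flint ∪ Gala = {0, 1, 2, 3, 4, 5, 6, 7, 8, 9, 10, 11, 12} — every platform is covered.
Only Echo contains 12, so Echo is forced; the remaining 7 platforms need at least 3 more workers (each remaining worker adds at most 3) — so at least 4 workers are needed, and 4 is optimal.

4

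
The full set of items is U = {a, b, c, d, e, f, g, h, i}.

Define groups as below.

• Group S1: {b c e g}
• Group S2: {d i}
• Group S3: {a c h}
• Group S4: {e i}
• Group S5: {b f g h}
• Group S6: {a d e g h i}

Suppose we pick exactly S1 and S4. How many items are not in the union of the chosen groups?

4

Union of S1, S4 = {b, c, e, g, i}.
Not covered: a, d, f, h — 4 items.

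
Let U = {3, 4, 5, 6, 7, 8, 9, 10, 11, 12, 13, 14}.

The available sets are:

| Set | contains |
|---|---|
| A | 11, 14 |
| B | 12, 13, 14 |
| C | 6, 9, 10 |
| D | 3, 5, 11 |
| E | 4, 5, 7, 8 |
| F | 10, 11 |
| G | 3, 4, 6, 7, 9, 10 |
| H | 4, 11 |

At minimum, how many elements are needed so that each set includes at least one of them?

4

Take T = {6, 7, 11, 12}. Each listed set contains at least one of these, so T is a hitting set of size 4.
No choice of 3 elements meets every set, so 4 is the minimum.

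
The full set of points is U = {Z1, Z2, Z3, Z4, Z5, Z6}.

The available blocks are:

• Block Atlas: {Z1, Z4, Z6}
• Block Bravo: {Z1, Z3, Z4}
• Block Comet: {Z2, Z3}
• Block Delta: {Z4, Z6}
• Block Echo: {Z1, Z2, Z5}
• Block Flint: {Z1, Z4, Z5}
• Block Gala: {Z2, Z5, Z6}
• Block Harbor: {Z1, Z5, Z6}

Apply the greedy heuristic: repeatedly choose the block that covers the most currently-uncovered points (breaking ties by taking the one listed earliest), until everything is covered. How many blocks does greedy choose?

3

Greedy: pick Atlas (covers 3 new) → pick Comet (covers 2 new) → pick Echo (covers 1 new). Total picks: 3.
(The true minimum cover uses only 2 blocks, so greedy is not optimal here.)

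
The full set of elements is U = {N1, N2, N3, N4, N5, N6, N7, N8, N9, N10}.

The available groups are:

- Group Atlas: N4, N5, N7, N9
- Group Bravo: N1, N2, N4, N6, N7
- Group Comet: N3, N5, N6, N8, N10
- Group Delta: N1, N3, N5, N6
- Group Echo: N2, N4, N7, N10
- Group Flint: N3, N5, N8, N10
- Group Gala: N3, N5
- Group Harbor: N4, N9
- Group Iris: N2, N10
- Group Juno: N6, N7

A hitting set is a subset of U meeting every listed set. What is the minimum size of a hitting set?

4

Take H = {N2, N3, N4, N7}. Each listed group contains at least one of these, so H is a hitting set of size 4.
The groups Gala, Harbor, Iris, Juno are pairwise disjoint, so any hitting set needs a separate element for each — at least 4. Hence 4 is optimal.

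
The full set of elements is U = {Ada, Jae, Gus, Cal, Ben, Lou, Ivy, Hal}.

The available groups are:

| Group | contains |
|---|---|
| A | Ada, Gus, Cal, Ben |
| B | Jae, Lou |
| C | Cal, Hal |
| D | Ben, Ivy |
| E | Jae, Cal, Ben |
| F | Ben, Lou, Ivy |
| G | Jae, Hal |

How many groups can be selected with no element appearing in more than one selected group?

3

B, C, D are pairwise disjoint (B={Jae,Lou}; C={Cal,Hal}; D={Ben,Ivy}).
Every remaining group overlaps one of these, and no 4 of the listed groups are pairwise disjoint, so 3 is the maximum.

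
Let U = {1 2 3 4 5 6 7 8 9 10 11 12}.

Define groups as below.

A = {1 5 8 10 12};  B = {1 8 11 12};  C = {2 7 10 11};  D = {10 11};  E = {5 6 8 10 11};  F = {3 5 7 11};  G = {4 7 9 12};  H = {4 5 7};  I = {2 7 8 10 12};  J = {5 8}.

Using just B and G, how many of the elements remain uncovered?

Union of B, G = {1, 4, 7, 8, 9, 11, 12}.
Not covered: 2, 3, 5, 6, 10 — 5 elements.

5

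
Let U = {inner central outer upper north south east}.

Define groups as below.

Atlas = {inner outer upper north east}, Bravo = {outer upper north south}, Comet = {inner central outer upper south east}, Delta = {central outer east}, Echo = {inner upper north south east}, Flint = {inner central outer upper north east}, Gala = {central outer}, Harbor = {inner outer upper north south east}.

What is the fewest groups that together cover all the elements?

Take {Echo, Flint}. Their union is {inner, central, outer, upper, north, south, east}, which is all 7 elements.
No single group has all 7 elements (the largest, Comet, has 6), so 2 is optimal.

2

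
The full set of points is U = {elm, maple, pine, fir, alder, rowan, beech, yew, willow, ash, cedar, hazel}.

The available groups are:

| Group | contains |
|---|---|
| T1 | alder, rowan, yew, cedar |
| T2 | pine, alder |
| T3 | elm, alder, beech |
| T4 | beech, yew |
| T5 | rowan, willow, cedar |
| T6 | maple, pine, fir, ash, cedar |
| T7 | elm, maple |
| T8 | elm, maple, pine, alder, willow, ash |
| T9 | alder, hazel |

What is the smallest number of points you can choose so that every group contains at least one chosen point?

4

The 4 points {maple, alder, beech, willow} hit every group.
The groups T4, T5, T7, T9 are pairwise disjoint, so any hitting set needs a separate point for each — at least 4. Hence 4 is optimal.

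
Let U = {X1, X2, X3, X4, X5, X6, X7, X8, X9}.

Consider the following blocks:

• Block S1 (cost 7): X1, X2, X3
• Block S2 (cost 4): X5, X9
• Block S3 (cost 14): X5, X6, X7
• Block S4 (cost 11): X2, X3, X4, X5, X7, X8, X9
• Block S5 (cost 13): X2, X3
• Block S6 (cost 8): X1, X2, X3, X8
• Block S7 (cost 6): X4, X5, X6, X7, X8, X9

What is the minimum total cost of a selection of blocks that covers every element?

13

S1, S7 together cover every element (S1 ∪ S7 = {X1, X2, X3, X4, X5, X6, X7, X8, X9}); total cost 7 + 6 = 13.
No covering selection has total cost below 13.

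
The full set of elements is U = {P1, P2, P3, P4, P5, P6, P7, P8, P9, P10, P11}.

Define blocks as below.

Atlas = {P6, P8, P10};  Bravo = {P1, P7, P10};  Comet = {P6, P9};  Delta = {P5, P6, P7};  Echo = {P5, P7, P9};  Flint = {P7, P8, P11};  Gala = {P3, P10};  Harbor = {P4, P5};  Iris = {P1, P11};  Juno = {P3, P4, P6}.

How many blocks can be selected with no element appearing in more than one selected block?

4

Comet, Flint, Gala, Harbor are pairwise disjoint (Comet={P6,P9}; Flint={P7,P8,P11}; Gala={P3,P10}; Harbor={P4,P5}).
Every remaining block overlaps one of these, and no 5 of the listed blocks are pairwise disjoint, so 4 is the maximum.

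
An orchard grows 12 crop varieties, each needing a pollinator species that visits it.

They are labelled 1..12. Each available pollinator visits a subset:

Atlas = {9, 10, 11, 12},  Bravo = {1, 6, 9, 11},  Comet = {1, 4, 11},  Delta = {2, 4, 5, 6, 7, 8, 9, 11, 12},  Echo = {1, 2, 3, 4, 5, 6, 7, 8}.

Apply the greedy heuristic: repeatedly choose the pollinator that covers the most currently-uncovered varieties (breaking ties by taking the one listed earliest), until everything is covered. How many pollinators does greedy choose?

3

Greedy: pick Delta (covers 9 new) → pick Echo (covers 2 new) → pick Atlas (covers 1 new). Total picks: 3.
(The true minimum cover uses only 2 pollinators, so greedy is not optimal here.)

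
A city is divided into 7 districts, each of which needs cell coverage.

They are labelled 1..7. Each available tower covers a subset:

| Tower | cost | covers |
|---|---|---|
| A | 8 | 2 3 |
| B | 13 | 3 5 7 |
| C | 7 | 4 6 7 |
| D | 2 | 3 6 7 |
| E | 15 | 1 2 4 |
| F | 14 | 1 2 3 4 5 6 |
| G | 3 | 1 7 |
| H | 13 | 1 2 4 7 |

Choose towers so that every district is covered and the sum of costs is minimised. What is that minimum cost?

16

D, F together cover every district (D ∪ F = {1, 2, 3, 4, 5, 6, 7}); total cost 2 + 14 = 16.
The greedy pick D, G, F costs 19; no covering selection beats 16.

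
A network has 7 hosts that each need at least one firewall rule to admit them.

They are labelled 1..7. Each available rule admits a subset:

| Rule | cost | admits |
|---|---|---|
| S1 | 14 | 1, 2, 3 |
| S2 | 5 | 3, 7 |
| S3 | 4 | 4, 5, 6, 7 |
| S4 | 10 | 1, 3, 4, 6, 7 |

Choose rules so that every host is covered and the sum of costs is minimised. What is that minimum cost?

18

S1, S3 together cover every host (S1 ∪ S3 = {1, 2, 3, 4, 5, 6, 7}); total cost 14 + 4 = 18.
No covering selection has total cost below 18.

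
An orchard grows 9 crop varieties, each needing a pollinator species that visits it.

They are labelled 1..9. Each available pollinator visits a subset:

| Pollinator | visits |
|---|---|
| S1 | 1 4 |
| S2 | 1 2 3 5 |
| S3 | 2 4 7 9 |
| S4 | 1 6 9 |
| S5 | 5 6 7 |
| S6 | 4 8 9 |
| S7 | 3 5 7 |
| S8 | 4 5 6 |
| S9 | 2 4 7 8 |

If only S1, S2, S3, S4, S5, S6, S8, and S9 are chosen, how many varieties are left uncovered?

Union of S1, S2, S3, S4, S5, S6, S8, S9 = {1, 2, 3, 4, 5, 6, 7, 8, 9} — that's every variety, so 0 are uncovered.

0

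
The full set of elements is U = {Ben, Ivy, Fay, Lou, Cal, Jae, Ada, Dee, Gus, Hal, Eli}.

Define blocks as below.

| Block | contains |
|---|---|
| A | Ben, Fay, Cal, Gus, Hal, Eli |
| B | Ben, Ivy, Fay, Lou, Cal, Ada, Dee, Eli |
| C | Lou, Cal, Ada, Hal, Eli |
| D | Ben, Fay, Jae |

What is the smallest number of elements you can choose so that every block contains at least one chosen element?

2

The 2 elements {Ben, Cal} hit every block.
The blocks C, D are pairwise disjoint, so any hitting set needs a separate element for each — at least 2. Hence 2 is optimal.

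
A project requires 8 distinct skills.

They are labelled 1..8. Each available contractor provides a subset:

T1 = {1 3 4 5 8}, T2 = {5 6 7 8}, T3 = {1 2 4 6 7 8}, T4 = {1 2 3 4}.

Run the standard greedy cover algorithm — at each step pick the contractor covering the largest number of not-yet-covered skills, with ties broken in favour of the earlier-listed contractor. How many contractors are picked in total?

2

Greedy: pick T3 (covers 6 new) → pick T1 (covers 2 new). Total picks: 2.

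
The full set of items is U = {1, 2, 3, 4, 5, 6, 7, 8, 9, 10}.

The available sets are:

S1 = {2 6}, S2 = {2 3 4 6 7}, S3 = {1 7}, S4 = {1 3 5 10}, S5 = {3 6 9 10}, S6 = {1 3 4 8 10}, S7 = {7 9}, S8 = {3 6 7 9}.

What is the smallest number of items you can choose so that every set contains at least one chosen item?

The 3 items {2, 7, 10} hit every set.
The sets S1, S4, S7 are pairwise disjoint, so any hitting set needs a separate item for each — at least 3. Hence 3 is optimal.

3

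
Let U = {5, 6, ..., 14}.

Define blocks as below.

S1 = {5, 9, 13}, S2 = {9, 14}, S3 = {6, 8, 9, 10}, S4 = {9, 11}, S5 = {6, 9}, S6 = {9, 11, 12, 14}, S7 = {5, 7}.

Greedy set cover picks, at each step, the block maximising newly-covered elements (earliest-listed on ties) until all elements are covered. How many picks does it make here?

4

Greedy: pick S3 (covers 4 new) → pick S6 (covers 3 new) → pick S1 (covers 2 new) → pick S7 (covers 1 new). Total picks: 4.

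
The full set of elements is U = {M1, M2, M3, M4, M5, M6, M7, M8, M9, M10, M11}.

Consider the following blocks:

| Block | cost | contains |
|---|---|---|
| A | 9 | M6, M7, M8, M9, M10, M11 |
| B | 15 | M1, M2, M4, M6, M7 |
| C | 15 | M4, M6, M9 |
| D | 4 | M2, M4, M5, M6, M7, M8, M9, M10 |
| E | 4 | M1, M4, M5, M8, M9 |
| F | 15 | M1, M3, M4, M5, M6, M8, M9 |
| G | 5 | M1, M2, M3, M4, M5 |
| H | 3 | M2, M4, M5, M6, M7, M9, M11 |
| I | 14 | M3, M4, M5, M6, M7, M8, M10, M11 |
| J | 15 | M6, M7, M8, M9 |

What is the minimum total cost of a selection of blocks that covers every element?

12

D, G, H together cover every element (D ∪ G ∪ H = {M1, M2, M3, M4, M5, M6, M7, M8, M9, M10, M11}); total cost 4 + 5 + 3 = 12.
No covering selection has total cost below 12.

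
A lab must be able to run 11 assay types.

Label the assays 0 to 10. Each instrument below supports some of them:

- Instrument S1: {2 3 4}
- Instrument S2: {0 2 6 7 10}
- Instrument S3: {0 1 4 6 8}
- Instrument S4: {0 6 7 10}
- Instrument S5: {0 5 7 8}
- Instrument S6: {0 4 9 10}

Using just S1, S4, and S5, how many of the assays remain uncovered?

2

Union of S1, S4, S5 = {0, 2, 3, 4, 5, 6, 7, 8, 10}.
Not covered: 1, 9 — 2 assays.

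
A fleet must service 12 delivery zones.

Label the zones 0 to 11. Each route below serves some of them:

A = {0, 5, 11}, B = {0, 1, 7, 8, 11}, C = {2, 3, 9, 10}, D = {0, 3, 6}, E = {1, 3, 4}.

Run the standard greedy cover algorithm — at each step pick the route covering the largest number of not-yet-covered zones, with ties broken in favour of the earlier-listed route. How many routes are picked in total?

Greedy: pick B (covers 5 new) → pick C (covers 4 new) → pick A (covers 1 new) → pick D (covers 1 new) → pick E (covers 1 new). Total picks: 5.

5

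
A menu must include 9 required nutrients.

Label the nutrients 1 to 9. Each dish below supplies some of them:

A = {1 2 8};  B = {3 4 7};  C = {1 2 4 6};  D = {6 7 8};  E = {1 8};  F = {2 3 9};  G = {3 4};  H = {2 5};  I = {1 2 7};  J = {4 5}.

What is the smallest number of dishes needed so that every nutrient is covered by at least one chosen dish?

4

C and D and F and J together: C ∪ D ∪ F ∪ J = {1, 2, 3, 4, 5, 6, 7, 8, 9} — every nutrient is covered.
No 3 of the 10 dishes cover everything (all 120 combinations miss at least one nutrient), so 4 is optimal.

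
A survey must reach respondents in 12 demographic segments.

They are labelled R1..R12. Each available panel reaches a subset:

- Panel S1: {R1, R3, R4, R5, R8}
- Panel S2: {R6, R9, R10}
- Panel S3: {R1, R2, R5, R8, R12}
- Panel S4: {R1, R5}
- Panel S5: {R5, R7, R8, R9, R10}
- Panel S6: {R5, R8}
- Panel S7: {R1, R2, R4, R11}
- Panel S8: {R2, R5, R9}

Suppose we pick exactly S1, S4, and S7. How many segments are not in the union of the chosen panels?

5

Union of S1, S4, S7 = {R1, R2, R3, R4, R5, R8, R11}.
Not covered: R6, R7, R9, R10, R12 — 5 segments.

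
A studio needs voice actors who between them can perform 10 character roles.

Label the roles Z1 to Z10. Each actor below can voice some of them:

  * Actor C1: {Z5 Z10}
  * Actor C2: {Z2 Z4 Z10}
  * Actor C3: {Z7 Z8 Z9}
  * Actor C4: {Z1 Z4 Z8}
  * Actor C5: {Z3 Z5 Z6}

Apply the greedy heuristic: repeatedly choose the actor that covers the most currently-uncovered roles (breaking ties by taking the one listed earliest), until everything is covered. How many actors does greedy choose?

Greedy: pick C2 (covers 3 new) → pick C3 (covers 3 new) → pick C5 (covers 3 new) → pick C4 (covers 1 new). Total picks: 4.

4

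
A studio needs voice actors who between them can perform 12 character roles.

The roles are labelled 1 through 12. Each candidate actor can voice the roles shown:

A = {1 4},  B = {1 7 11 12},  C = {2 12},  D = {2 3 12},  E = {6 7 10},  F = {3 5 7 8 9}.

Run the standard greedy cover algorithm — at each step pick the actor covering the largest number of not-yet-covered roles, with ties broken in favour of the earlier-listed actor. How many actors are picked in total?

Greedy: pick F (covers 5 new) → pick B (covers 3 new) → pick E (covers 2 new) → pick A (covers 1 new) → pick C (covers 1 new). Total picks: 5.

5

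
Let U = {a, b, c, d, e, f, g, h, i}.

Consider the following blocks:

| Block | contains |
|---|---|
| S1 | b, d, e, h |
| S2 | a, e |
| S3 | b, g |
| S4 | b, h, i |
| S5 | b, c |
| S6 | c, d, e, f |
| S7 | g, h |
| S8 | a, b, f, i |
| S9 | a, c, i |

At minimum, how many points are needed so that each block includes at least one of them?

Take T = {b, e, g, i}. Each listed block contains at least one of these, so T is a hitting set of size 4.
No choice of 3 points meets every block, so 4 is the minimum.

4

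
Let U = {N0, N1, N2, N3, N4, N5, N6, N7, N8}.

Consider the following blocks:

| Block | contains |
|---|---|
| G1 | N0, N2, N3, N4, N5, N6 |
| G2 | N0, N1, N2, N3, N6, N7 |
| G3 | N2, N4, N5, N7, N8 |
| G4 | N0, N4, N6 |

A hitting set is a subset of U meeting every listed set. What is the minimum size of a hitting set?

Take H = {N5, N6}. Each listed block contains at least one of these, so H is a hitting set of size 2.
No single element lies in every block, so at least 2 are needed and 2 is optimal.

2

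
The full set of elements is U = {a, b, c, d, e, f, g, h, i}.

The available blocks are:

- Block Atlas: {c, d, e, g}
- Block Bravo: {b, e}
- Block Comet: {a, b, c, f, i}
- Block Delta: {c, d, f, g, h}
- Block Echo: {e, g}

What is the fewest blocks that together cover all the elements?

Bravo, Comet, and Delta cover everything between them: the union {a, b, c, d, e, f, g, h, i} is all of U.
Only Comet contains a, so Comet is forced; the remaining 4 elements need at least 2 more blocks (each remaining block adds at most 3) — so at least 3 blocks are needed, and 3 is optimal.

3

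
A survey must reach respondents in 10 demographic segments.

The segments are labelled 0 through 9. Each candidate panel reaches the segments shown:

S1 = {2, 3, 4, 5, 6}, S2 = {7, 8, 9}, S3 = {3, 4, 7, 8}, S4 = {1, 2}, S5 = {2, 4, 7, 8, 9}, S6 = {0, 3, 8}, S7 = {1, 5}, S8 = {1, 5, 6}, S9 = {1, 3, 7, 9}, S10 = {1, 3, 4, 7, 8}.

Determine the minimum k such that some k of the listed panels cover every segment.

Take {S1, S6, S9}. Their union is {0, 1, 2, 3, 4, 5, 6, 7, 8, 9}, which is all 10 segments.
Only S6 contains 0, so S6 is forced; the remaining 7 segments need at least 2 more panels (each remaining panel adds at most 4) — so at least 3 panels are needed, and 3 is optimal.

3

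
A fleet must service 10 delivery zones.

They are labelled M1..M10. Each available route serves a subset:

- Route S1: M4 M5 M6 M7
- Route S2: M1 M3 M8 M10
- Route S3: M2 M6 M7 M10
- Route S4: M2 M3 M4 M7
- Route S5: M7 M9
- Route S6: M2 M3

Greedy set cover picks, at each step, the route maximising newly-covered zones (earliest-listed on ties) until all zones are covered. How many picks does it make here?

Greedy: pick S1 (covers 4 new) → pick S2 (covers 4 new) → pick S3 (covers 1 new) → pick S5 (covers 1 new). Total picks: 4.

4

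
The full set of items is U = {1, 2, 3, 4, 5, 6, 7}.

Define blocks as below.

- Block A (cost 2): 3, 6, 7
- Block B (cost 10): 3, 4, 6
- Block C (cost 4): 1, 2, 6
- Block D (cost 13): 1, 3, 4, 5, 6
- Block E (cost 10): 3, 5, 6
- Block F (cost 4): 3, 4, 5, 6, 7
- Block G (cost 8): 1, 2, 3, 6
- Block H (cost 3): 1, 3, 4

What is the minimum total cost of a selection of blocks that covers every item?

8

C, F together cover every item (C ∪ F = {1, 2, 3, 4, 5, 6, 7}); total cost 4 + 4 = 8.
The greedy pick A, H, C, F costs 13; no covering selection beats 8.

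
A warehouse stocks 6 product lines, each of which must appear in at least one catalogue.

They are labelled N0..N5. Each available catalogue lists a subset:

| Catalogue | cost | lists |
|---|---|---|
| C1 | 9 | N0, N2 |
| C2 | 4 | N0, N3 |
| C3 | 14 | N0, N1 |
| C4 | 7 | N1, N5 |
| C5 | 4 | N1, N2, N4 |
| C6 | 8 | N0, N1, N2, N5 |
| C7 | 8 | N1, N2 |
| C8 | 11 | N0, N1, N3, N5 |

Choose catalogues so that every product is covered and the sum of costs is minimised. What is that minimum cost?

C5, C8 together cover every product (C5 ∪ C8 = {N0, N1, N2, N3, N4, N5}); total cost 4 + 11 = 15.
No covering selection has total cost below 15.

15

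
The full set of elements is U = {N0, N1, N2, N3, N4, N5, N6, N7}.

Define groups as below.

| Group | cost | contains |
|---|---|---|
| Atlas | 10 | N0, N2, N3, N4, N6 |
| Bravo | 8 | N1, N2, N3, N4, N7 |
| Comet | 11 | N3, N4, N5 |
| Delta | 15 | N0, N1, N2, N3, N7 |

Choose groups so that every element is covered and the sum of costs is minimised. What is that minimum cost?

Atlas, Bravo, Comet together cover every element (Atlas ∪ Bravo ∪ Comet = {N0, N1, N2, N3, N4, N5, N6, N7}); total cost 10 + 8 + 11 = 29.
No covering selection has total cost below 29.

29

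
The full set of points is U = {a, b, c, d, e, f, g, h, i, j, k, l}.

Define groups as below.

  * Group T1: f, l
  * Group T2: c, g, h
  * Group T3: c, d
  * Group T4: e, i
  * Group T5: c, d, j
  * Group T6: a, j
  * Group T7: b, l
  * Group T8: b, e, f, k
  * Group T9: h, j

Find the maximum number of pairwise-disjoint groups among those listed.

T1, T2, T4, T6 are pairwise disjoint (T1={f,l}; T2={c,g,h}; T4={e,i}; T6={a,j}).
Every remaining group overlaps one of these, and no 5 of the listed groups are pairwise disjoint, so 4 is the maximum.

4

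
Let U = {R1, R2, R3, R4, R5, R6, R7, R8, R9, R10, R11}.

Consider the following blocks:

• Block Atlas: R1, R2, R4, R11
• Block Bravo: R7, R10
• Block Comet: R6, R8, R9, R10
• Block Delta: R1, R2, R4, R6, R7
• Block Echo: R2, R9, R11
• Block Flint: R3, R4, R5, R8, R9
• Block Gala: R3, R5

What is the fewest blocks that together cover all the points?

4

Atlas and Bravo and Comet and Flint together: Atlas ∪ Bravo ∪ Comet ∪ Flint = {R1, R2, R3, R4, R5, R6, R7, R8, R9, R10, R11} — every point is covered.
No 3 of the 7 blocks cover everything (all 35 combinations miss at least one point), so 4 is optimal.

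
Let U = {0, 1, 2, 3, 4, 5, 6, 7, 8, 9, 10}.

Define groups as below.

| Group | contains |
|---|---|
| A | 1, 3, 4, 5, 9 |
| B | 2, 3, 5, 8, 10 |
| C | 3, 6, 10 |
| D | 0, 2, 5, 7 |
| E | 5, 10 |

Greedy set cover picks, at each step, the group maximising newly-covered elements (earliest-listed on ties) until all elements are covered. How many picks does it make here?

4

Greedy: pick A (covers 5 new) → pick B (covers 3 new) → pick D (covers 2 new) → pick C (covers 1 new). Total picks: 4.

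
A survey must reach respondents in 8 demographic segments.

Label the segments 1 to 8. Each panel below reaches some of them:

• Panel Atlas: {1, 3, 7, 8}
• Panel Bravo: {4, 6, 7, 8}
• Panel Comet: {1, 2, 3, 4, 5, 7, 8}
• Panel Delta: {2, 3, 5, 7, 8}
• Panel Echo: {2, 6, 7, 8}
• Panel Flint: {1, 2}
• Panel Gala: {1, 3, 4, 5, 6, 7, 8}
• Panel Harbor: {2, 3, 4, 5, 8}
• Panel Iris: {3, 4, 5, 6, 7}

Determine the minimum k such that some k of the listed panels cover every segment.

2

Take {Echo, Gala}. Their union is {1, 2, 3, 4, 5, 6, 7, 8}, which is all 8 segments.
No single panel has all 8 segments (the largest, Comet, has 7), so 2 is optimal.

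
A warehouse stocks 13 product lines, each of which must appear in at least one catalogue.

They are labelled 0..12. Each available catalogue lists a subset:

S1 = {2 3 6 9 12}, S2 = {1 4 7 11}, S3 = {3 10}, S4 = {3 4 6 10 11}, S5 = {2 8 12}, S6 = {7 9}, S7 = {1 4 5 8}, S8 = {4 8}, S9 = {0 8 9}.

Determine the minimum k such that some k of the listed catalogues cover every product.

Take {S2, S4, S5, S7, S9}. Their union is {0, 1, 2, 3, 4, 5, 6, 7, 8, 9, 10, 11, 12}, which is all 13 products.
No 4 of the 9 catalogues cover everything (all 126 combinations miss at least one product), so 5 is optimal.

5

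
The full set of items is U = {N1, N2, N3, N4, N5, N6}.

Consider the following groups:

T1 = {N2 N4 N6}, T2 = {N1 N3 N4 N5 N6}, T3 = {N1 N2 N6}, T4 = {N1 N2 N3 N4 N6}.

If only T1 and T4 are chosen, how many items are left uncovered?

Union of T1, T4 = {N1, N2, N3, N4, N6}.
Not covered: N5 — 1 item.

1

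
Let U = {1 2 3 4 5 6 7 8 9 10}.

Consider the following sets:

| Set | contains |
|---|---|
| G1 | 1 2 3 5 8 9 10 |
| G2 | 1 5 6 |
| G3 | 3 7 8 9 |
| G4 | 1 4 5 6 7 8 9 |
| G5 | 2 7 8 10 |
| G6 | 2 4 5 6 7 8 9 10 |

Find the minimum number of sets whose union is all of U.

G1 and G6 cover everything between them: the union {1, 2, 3, 4, 5, 6, 7, 8, 9, 10} is all of U.
No single set has all 10 items (the largest, G6, has 8), so 2 is optimal.

2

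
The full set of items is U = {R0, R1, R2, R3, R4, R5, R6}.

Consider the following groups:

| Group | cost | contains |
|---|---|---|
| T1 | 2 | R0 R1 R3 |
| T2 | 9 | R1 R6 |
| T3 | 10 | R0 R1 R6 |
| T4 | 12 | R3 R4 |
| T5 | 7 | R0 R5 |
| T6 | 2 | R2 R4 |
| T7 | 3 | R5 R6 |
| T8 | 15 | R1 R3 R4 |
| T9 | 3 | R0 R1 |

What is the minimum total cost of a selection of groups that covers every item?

7

T1, T6, T7 together cover every item (T1 ∪ T6 ∪ T7 = {R0, R1, R2, R3, R4, R5, R6}); total cost 2 + 2 + 3 = 7.
No covering selection has total cost below 7.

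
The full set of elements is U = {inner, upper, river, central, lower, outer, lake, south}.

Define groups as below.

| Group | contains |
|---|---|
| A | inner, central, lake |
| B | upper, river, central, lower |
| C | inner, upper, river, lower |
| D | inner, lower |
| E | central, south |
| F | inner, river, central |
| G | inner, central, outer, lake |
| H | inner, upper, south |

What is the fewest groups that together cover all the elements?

3

B, G, and H cover everything between them: the union {inner, upper, river, central, lower, outer, lake, south} is all of U.
Only G contains outer, so G is forced; the remaining 4 elements need at least 2 more groups (each remaining group adds at most 3) — so at least 3 groups are needed, and 3 is optimal.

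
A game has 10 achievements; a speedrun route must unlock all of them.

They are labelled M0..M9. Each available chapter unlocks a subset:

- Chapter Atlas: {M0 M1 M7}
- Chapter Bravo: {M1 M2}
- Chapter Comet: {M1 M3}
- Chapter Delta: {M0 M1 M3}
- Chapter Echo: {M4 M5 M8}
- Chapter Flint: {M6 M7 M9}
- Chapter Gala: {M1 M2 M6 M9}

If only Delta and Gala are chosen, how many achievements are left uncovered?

4

Union of Delta, Gala = {M0, M1, M2, M3, M6, M9}.
Not covered: M4, M5, M7, M8 — 4 achievements.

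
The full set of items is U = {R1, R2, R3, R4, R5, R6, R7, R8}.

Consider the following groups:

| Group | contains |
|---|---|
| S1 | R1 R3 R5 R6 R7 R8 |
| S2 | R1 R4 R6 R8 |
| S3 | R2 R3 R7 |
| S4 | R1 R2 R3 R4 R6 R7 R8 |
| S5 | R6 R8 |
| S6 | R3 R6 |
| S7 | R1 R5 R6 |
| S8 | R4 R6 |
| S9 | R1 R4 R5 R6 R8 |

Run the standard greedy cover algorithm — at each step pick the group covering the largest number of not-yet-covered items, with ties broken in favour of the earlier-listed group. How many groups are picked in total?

2

Greedy: pick S4 (covers 7 new) → pick S1 (covers 1 new). Total picks: 2.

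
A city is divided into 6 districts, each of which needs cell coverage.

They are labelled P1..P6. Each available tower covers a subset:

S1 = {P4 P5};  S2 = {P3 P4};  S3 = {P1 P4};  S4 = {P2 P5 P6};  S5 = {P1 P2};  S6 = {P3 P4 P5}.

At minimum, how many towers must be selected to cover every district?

3

Take {S4, S5, S6}. Their union is {P1, P2, P3, P4, P5, P6}, which is all 6 districts.
Only S4 contains P6, so S4 is forced; the remaining 3 districts need at least 2 more towers (each remaining tower adds at most 2) — so at least 3 towers are needed, and 3 is optimal.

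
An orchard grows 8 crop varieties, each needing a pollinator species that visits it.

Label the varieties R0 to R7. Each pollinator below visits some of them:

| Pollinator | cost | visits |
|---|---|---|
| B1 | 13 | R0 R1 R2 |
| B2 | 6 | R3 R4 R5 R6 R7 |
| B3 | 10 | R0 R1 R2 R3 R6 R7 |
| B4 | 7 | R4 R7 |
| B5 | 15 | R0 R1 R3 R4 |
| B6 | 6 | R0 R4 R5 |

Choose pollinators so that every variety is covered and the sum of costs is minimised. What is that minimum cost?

16

B2, B3 together cover every variety (B2 ∪ B3 = {R0, R1, R2, R3, R4, R5, R6, R7}); total cost 6 + 10 = 16.
No covering selection has total cost below 16.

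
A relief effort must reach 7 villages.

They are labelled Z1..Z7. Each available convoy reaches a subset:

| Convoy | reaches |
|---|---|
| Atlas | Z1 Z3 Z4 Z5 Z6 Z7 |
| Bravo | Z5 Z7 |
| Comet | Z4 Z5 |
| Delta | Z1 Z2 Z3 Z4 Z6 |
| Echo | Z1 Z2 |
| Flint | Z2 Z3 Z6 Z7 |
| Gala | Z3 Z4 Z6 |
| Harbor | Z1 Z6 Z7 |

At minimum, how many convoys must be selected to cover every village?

2

Take {Atlas, Delta}. Their union is {Z1, Z2, Z3, Z4, Z5, Z6, Z7}, which is all 7 villages.
No single convoy has all 7 villages (the largest, Atlas, has 6), so 2 is optimal.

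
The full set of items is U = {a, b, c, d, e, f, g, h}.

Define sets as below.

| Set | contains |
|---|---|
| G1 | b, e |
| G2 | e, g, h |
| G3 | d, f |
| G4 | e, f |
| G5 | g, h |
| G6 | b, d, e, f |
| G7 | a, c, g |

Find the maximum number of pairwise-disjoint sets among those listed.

G1, G3, G7 are pairwise disjoint (G1={b,e}; G3={d,f}; G7={a,c,g}).
Every remaining set overlaps one of these, and no 4 of the listed sets are pairwise disjoint, so 3 is the maximum.

3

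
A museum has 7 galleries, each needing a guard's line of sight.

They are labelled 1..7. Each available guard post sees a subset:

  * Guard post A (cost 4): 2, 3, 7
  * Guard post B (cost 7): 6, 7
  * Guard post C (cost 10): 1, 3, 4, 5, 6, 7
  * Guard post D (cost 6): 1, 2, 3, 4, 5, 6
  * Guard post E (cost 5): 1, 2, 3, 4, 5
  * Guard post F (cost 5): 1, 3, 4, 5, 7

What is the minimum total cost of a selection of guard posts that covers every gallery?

A, D together cover every gallery (A ∪ D = {1, 2, 3, 4, 5, 6, 7}); total cost 4 + 6 = 10.
No covering selection has total cost below 10.

10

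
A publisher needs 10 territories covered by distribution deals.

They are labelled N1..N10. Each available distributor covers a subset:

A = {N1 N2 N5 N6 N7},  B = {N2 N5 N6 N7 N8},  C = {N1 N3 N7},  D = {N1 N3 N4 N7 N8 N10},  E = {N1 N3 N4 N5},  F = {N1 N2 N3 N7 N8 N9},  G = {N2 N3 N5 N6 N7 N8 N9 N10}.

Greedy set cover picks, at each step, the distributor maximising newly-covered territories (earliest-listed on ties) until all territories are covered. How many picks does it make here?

Greedy: pick G (covers 8 new) → pick D (covers 2 new). Total picks: 2.

2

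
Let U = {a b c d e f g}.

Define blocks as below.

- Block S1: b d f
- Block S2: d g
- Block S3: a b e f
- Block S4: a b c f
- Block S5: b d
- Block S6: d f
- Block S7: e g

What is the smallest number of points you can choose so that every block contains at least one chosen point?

Take H = {b, d, e}. Each listed block contains at least one of these, so H is a hitting set of size 3.
No choice of 2 points meets every block, so 3 is the minimum.

3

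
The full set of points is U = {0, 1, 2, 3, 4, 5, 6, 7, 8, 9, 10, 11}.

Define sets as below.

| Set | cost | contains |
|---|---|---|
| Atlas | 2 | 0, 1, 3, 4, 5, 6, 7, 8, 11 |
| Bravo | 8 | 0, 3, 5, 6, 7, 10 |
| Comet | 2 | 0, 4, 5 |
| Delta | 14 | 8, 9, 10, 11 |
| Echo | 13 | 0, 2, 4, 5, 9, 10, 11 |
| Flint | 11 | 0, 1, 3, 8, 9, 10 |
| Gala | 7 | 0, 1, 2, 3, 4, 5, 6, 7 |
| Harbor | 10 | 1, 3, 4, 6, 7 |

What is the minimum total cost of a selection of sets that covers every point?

Atlas, Echo together cover every point (Atlas ∪ Echo = {0, 1, 2, 3, 4, 5, 6, 7, 8, 9, 10, 11}); total cost 2 + 13 = 15.
No covering selection has total cost below 15.

15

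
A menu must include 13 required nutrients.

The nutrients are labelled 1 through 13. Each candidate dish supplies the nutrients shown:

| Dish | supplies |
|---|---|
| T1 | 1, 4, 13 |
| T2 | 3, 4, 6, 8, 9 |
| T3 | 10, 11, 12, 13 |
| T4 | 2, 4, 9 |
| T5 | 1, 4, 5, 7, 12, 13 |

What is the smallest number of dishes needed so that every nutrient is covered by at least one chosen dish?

Take {T2, T3, T4, T5}. Their union is {1, 2, 3, 4, 5, 6, 7, 8, 9, 10, 11, 12, 13}, which is all 13 nutrients.
No 3 of the 5 dishes cover everything (all 10 combinations miss at least one nutrient), so 4 is optimal.

4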